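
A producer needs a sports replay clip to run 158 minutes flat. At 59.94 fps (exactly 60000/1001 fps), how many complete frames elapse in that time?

158 min = 9480 s.
Frames = 9480 × 60000/1001 = 568800000/1001 ≈ 568231.7682.
Complete frames: 568231.

568231 frames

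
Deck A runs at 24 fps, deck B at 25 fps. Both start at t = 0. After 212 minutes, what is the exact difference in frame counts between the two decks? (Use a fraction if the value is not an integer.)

12720 frames

212 min = 12720 s.
A emits 24 × 12720 = 305280 frames; B emits 25 × 12720 = 318000.
Difference = 12720 frames; B is ahead of A.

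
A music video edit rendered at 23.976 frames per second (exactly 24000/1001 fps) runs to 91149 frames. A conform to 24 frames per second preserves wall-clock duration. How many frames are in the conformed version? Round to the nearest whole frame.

Frames at target rate = 91149 × (24) / (24000/1001) = 91240149/1000 ≈ 91240.149.
Nearest whole frame: 91240.

91240 frames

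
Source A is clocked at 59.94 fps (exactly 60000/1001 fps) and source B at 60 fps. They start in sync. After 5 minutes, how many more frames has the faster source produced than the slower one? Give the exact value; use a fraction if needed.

18000/1001 frames

5 min = 300 s.
A emits 60000/1001 × 300 = 18000000/1001 frames; B emits 60 × 300 = 18000.
Difference = 18000/1001 frames (≈ 17.9820); B is ahead of A.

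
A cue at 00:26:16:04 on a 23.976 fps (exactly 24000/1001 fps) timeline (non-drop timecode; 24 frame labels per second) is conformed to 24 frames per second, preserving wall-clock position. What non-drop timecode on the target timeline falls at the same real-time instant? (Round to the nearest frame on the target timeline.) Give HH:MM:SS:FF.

00:26:17:18

Source frame index: (0×3600 + 26×60 + 16) × 24 + 4 = 37828.
Real time: 37828 / (24000/1001) = 9466457/6000 s.
Target frame: (9466457/6000) × (24) = 9466457/250 ≈ 37865.828 → 37866.
At 24 labels/s: frame 37866 → 00:26:17:18.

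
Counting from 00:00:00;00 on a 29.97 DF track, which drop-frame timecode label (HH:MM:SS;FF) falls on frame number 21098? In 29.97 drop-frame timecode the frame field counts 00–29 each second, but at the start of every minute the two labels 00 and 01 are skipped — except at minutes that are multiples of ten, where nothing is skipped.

Ten DF minutes hold 17982 frames, so frame 21098 lies in block 1 (frames 17982–35963) with 3116 frames into that block.
The block's first minute is 1800 frames and the rest 1798 each; 3116 frames reaches minute 1, so 1 × 18 + 1 × 2 = 20 labels have been skipped so far.
Adding those back, label number 21098 + 20 = 21118 at 30 labels/s is 703 s + 28 f = 0 h 11 min 43 s frame 28, i.e. 00:11:43;28.

00:11:43;28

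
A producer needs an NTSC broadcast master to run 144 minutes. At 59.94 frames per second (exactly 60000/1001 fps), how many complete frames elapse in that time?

144 min = 8640 s.
Frames = 8640 × 60000/1001 = 518400000/1001 ≈ 517882.1179.
Complete frames: 517882.

517882 frames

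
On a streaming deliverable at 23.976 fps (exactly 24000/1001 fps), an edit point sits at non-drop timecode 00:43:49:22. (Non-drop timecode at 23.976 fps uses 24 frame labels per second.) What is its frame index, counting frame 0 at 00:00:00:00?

Total seconds to the label: (0 × 3600 + 43 × 60 + 49) = 2629.
Frame index = 2629 × 24 + 22 = 63118.

frame 63118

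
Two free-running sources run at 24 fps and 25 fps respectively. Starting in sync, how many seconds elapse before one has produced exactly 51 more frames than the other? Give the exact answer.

51 seconds

The gap grows by |25 − 24| = 1 frame per second.
Time for a 51-frame gap: 51 ÷ (1) = 51 s.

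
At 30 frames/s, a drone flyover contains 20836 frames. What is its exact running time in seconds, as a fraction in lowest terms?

10418/15 seconds

Running time = 20836 ÷ (30) = 20836 × 1/30 = 10418/15 s.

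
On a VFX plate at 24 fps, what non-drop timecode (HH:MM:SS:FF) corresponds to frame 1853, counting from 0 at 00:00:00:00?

1853 ÷ 24 = 77 full seconds, remainder 5 frames.
77 s = 0 h 1 min 17 s.
Timecode: 00:01:17:05.

00:01:17:05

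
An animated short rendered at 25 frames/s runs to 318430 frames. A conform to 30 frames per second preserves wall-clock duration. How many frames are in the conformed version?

382116 frames

Target frames = source frames × (target rate / source rate) = 318430 × (30)/(25) = 318430 × 6/5 = 382116.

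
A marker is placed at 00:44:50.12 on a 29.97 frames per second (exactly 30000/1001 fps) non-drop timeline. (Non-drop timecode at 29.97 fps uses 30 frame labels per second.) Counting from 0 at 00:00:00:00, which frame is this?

Total seconds to the label: (0 × 3600 + 44 × 60 + 50) = 2690.
Frame index = 2690 × 30 + 12 = 80712.

frame 80712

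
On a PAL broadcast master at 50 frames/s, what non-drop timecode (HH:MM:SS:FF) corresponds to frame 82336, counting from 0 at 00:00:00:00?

82336 ÷ 50 = 1646 full seconds, remainder 36 frames.
1646 s = 0 h 27 min 26 s.
Timecode: 00:27:26:36.

00:27:26:36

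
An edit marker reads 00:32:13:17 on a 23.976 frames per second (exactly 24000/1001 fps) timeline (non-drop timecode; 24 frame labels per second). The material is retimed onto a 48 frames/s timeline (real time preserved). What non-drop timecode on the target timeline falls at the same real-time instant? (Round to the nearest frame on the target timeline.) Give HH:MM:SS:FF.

Source frame index: (0×3600 + 32×60 + 13) × 24 + 17 = 46409.
Real time: 46409 / (24000/1001) = 46455409/24000 s.
Target frame: (46455409/24000) × (48) = 46455409/500 ≈ 92910.818 → 92911.
At 48 labels/s: frame 92911 → 00:32:15:31.

00:32:15:31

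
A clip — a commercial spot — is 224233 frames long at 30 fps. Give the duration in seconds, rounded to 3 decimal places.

Running time = 224233 × 1/30 = 224233/30 s ≈ 7474.433 s.

7474.433 seconds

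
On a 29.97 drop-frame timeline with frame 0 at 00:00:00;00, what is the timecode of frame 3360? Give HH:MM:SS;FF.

Ten DF minutes hold 17982 frames, so frame 3360 lies in block 0 (frames 0–17981) with 3360 frames into that block.
The block's first minute is 1800 frames and the rest 1798 each; 3360 frames reaches minute 1, so 0 × 18 + 1 × 2 = 2 labels have been skipped so far.
Adding those back, label number 3360 + 2 = 3362 at 30 labels/s is 112 s + 2 f = 0 h 1 min 52 s frame 2, i.e. 00:01:52;02.

00:01:52;02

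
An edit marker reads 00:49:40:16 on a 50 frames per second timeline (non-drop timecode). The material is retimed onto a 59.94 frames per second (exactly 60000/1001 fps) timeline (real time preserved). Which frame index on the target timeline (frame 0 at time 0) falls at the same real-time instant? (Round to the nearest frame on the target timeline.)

frame 178641

Source frame index: (0×3600 + 49×60 + 40) × 50 + 16 = 149016.
Real time: 149016 / (50) = 74508/25 s.
Target frame: (74508/25) × (60000/1001) = 25545600/143 ≈ 178640.559 → 178641.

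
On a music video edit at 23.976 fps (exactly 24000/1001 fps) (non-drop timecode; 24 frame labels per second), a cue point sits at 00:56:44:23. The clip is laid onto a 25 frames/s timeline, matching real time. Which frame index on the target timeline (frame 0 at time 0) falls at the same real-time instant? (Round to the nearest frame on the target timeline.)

Source frame index: (0×3600 + 56×60 + 44) × 24 + 23 = 81719.
Real time: 81719 / (24000/1001) = 81800719/24000 s.
Target frame: (81800719/24000) × (25) = 81800719/960 ≈ 85209.082 → 85209.

frame 85209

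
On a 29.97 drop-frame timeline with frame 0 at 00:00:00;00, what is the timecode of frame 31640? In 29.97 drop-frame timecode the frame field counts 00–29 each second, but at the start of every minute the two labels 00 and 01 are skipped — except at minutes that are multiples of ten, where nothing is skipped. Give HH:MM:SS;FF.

Ten DF minutes hold 17982 frames, so frame 31640 lies in block 1 (frames 17982–35963) with 13658 frames into that block.
The block's first minute is 1800 frames and the rest 1798 each; 13658 frames reaches minute 7, so 1 × 18 + 7 × 2 = 32 labels have been skipped so far.
Adding those back, label number 31640 + 32 = 31672 at 30 labels/s is 1055 s + 22 f = 0 h 17 min 35 s frame 22, i.e. 00:17:35;22.

00:17:35;22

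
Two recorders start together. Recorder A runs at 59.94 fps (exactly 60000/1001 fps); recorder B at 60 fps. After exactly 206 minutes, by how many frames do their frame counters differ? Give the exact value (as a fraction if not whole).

206 min = 12360 s.
A emits 60000/1001 × 12360 = 741600000/1001 frames; B emits 60 × 12360 = 741600.
Difference = 741600/1001 frames (≈ 740.8591); B is ahead of A.

741600/1001 frames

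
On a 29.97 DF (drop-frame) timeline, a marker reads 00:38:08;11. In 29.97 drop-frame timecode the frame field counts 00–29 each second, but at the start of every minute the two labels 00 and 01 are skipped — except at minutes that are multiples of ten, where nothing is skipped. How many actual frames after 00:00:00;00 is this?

68581

As if non-drop at 30 labels/s: (0 × 3600 + 38 × 60 + 8) × 30 + 11 = 68651.
Minute boundaries passed: 38; those not divisible by 10: 38 − 3 = 35; dropped labels = 2 × 35 = 70.
Actual frame index = 68651 − 70 = 68581.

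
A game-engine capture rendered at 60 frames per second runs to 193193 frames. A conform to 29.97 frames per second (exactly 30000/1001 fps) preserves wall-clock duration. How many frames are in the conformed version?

Target frames = source frames × (target rate / source rate) = 193193 × (30000/1001)/(60) = 193193 × 500/1001 = 96500.

96500 frames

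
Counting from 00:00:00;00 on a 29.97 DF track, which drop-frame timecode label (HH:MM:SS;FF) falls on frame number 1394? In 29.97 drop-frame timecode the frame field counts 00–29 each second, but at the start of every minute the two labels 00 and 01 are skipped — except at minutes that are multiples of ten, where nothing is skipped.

Ten DF minutes hold 17982 frames, so frame 1394 lies in block 0 (frames 0–17981) with 1394 frames into that block.
The block's first minute is 1800 frames and the rest 1798 each; 1394 frames reaches minute 0, so 0 × 18 + 0 × 2 = 0 labels have been skipped so far.
Adding those back, label number 1394 + 0 = 1394 at 30 labels/s is 46 s + 14 f = 0 h 0 min 46 s frame 14, i.e. 00:00:46;14.

00:00:46;14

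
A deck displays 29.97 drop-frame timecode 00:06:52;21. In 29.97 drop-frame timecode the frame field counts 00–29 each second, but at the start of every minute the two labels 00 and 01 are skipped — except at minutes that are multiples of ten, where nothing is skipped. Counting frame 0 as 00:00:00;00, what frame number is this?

As if non-drop at 30 labels/s: (0 × 3600 + 6 × 60 + 52) × 30 + 21 = 12381.
Minute boundaries passed: 6; those not divisible by 10: 6 − 0 = 6; dropped labels = 2 × 6 = 12.
Actual frame index = 12381 − 12 = 12369.

12369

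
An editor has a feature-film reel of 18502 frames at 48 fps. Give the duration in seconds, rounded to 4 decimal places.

385.4583 seconds

Running time = 18502 × 1/48 = 9251/24 s ≈ 385.4583 s.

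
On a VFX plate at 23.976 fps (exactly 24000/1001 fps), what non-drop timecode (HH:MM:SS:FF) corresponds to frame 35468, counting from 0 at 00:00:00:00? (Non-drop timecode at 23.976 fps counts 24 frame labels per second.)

00:24:37:20

35468 ÷ 24 = 1477 full seconds, remainder 20 frames.
1477 s = 0 h 24 min 37 s.
Timecode: 00:24:37:20.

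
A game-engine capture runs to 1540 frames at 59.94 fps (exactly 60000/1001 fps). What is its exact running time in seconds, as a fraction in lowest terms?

77077/3000 seconds

Running time = 1540 ÷ (60000/1001) = 1540 × 1001/60000 = 77077/3000 s.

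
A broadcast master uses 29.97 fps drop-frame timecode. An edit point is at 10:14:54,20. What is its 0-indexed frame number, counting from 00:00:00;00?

Complete 10-minute blocks: 61, each 17982 frames → 1096902.
Remaining 4 whole minutes in the current block: 1800 + 3 × 1798 = 7194 frames.
Within the current minute: 54 × 30 + 20 − 2 = 1638 (labels ;00/;01 skipped at this minute). Total = 1096902 + 7194 + 1638 = 1105734.

1105734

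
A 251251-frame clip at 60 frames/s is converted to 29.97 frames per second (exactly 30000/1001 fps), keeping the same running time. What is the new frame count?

125500 frames

Target frames = source frames × (target rate / source rate) = 251251 × (30000/1001)/(60) = 251251 × 500/1001 = 125500.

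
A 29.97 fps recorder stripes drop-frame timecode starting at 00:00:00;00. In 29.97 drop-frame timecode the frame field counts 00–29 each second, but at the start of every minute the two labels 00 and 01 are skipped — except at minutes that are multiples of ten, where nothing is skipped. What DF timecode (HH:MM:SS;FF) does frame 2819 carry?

Each 10-minute DF block holds 10 × 60 × 30 − 9 × 2 = 17982 frames. 2819 ÷ 17982 → 0 full blocks, remainder 2819.
Within the partial block the first minute is 1800 frames and each further minute 1798, so 1 further minute boundary passed. Total skipped labels = 18 × 0 + 2 × 1 = 2.
Non-drop label index = 2819 + 2 = 2821; at 30 labels/s that is 00:01:34:01, i.e. DF 00:01:34;01.

00:01:34;01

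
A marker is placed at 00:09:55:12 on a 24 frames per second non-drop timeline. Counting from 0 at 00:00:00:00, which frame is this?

Total seconds to the label: (0 × 3600 + 9 × 60 + 55) = 595.
Frame index = 595 × 24 + 12 = 14292.

14292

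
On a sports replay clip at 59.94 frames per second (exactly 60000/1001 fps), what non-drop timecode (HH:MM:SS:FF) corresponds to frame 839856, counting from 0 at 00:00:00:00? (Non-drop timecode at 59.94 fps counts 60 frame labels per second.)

03:53:17:36

839856 ÷ 60 = 13997 full seconds, remainder 36 frames.
13997 s = 3 h 53 min 17 s.
Timecode: 03:53:17:36.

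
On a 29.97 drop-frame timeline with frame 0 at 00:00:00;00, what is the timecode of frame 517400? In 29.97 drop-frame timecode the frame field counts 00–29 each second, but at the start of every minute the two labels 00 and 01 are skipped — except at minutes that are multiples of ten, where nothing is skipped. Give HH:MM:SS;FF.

04:47:43;28

Ten DF minutes hold 17982 frames, so frame 517400 lies in block 28 (frames 503496–521477) with 13904 frames into that block.
The block's first minute is 1800 frames and the rest 1798 each; 13904 frames reaches minute 7, so 28 × 18 + 7 × 2 = 518 labels have been skipped so far.
Adding those back, label number 517400 + 518 = 517918 at 30 labels/s is 17263 s + 28 f = 4 h 47 min 43 s frame 28, i.e. 04:47:43;28.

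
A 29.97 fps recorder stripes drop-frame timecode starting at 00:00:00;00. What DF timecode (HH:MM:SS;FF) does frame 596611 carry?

05:31:46;27

Each 10-minute DF block holds 10 × 60 × 30 − 9 × 2 = 17982 frames. 596611 ÷ 17982 → 33 full blocks, remainder 3205.
Within the partial block the first minute is 1800 frames and each further minute 1798, so 1 further minute boundary passed. Total skipped labels = 18 × 33 + 2 × 1 = 596.
Non-drop label index = 596611 + 596 = 597207; at 30 labels/s that is 05:31:46:27, i.e. DF 05:31:46;27.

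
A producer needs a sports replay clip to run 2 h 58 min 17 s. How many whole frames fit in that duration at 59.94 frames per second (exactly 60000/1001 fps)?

641178 frames

2 h 58 min 17 s = 10697 s.
Frames = 10697 × 60000/1001 = 641820000/1001 ≈ 641178.8212.
Complete frames: 641178.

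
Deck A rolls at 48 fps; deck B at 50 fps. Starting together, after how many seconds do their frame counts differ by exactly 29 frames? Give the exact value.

14.5 seconds

The gap grows by |50 − 48| = 2 frames per second.
Time for a 29-frame gap: 29 ÷ (2) = 14.5 s.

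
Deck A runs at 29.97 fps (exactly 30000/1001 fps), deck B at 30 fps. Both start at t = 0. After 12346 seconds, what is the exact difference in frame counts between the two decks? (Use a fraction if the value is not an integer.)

A emits 30000/1001 × 12346 = 370380000/1001 frames; B emits 30 × 12346 = 370380.
Difference = 370380/1001 frames (≈ 370.0100); B is ahead of A.

370380/1001 frames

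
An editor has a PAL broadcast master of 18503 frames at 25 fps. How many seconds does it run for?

Running time = 18503 / (25) = 740.12 s.

740.12 seconds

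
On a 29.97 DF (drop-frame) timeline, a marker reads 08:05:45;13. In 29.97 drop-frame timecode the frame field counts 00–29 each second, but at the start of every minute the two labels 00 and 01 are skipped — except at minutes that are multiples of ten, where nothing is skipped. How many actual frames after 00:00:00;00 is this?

873489

Complete 10-minute blocks: 48, each 17982 frames → 863136.
Remaining 5 whole minutes in the current block: 1800 + 4 × 1798 = 8992 frames.
Within the current minute: 45 × 30 + 13 − 2 = 1361 (labels ;00/;01 skipped at this minute). Total = 863136 + 8992 + 1361 = 873489.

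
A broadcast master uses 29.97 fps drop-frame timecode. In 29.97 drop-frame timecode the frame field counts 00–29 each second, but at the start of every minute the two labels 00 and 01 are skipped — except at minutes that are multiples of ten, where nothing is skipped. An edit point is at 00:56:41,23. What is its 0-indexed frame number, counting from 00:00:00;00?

As if non-drop at 30 labels/s: (0 × 3600 + 56 × 60 + 41) × 30 + 23 = 102053.
Minute boundaries passed: 56; those not divisible by 10: 56 − 5 = 51; dropped labels = 2 × 51 = 102.
Actual frame index = 102053 − 102 = 101951.

101951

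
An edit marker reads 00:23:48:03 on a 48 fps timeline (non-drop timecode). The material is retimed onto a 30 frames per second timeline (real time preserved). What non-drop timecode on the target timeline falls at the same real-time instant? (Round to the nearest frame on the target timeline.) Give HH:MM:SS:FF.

00:23:48:02

Source frame index: (0×3600 + 23×60 + 48) × 48 + 3 = 68547.
Real time: 68547 / (48) = 22849/16 s.
Target frame: (22849/16) × (30) = 342735/8 ≈ 42841.875 → 42842.
At 30 labels/s: frame 42842 → 00:23:48:02.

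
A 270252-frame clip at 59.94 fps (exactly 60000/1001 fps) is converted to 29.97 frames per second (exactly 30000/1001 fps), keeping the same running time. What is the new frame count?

135126 frames

Target frames = source frames × (target rate / source rate) = 270252 × (30000/1001)/(60000/1001) = 270252 × 1/2 = 135126.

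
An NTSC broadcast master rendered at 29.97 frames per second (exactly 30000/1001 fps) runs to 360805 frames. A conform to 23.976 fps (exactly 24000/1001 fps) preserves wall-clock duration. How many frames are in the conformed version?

Target frames = source frames × (target rate / source rate) = 360805 × (24000/1001)/(30000/1001) = 360805 × 4/5 = 288644.

288644 frames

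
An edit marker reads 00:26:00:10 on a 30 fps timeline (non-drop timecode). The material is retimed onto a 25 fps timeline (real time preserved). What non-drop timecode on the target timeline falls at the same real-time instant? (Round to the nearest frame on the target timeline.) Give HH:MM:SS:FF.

00:26:00:08

Source frame index: (0×3600 + 26×60 + 0) × 30 + 10 = 46810.
Real time: 46810 / (30) = 4681/3 s.
Target frame: (4681/3) × (25) = 117025/3 ≈ 39008.333 → 39008.
At 25 labels/s: frame 39008 → 00:26:00:08.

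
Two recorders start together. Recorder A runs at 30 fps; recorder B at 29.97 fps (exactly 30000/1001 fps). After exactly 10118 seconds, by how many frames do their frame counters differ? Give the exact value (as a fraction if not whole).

A emits 30 × 10118 = 303540 frames; B emits 30000/1001 × 10118 = 303540000/1001.
Difference = 303540/1001 frames (≈ 303.2368); B is behind A.

303540/1001 frames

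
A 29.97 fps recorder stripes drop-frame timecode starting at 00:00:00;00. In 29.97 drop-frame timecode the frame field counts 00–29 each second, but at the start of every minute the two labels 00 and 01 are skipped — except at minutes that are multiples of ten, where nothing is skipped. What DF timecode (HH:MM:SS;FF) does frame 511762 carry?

04:44:35;24

Each 10-minute DF block holds 10 × 60 × 30 − 9 × 2 = 17982 frames. 511762 ÷ 17982 → 28 full blocks, remainder 8266.
Within the partial block the first minute is 1800 frames and each further minute 1798, so 4 further minute boundaries passed. Total skipped labels = 18 × 28 + 2 × 4 = 512.
Non-drop label index = 511762 + 512 = 512274; at 30 labels/s that is 04:44:35:24, i.e. DF 04:44:35;24.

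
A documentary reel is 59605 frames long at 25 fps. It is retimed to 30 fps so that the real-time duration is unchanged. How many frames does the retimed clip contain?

71526 frames

Frames at target rate = 59605 × (30) / (25) = 71526.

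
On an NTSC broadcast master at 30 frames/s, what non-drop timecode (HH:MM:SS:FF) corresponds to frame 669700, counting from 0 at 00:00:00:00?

669700 ÷ 30 = 22323 full seconds, remainder 10 frames.
22323 s = 6 h 12 min 3 s.
Timecode: 06:12:03:10.

06:12:03:10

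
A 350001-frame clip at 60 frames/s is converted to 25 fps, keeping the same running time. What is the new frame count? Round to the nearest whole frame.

145834 frames

Frames at target rate = 350001 × (25) / (60) = 583335/4 ≈ 145833.750.
Nearest whole frame: 145834.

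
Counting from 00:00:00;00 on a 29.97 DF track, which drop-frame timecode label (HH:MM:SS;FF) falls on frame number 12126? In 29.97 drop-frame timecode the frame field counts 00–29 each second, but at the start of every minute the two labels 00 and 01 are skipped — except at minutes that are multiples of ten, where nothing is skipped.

Each 10-minute DF block holds 10 × 60 × 30 − 9 × 2 = 17982 frames. 12126 ÷ 17982 → 0 full blocks, remainder 12126.
Within the partial block the first minute is 1800 frames and each further minute 1798, so 6 further minute boundaries passed. Total skipped labels = 18 × 0 + 2 × 6 = 12.
Non-drop label index = 12126 + 12 = 12138; at 30 labels/s that is 00:06:44:18, i.e. DF 00:06:44;18.

00:06:44;18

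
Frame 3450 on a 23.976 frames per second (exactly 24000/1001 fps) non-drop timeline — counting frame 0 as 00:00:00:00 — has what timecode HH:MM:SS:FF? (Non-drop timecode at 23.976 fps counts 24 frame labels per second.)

3450 ÷ 24 = 143 full seconds, remainder 18 frames.
143 s = 0 h 2 min 23 s.
Timecode: 00:02:23:18.

00:02:23:18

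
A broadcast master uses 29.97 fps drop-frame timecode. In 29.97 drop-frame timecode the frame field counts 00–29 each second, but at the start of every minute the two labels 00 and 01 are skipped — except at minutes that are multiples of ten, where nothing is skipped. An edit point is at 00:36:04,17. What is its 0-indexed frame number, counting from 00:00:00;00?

Complete 10-minute blocks: 3, each 17982 frames → 53946.
Remaining 6 whole minutes in the current block: 1800 + 5 × 1798 = 10790 frames.
Within the current minute: 4 × 30 + 17 − 2 = 135 (labels ;00/;01 skipped at this minute). Total = 53946 + 10790 + 135 = 64871.

64871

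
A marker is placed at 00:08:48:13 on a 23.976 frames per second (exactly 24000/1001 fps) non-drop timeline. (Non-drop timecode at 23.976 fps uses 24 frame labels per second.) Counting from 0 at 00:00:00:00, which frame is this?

12685

Total seconds to the label: (0 × 3600 + 8 × 60 + 48) = 528.
Frame index = 528 × 24 + 13 = 12685.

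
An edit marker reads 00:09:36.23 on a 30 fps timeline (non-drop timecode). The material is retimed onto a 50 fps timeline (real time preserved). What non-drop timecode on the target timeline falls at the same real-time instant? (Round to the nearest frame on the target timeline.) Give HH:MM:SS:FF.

Source frame index: (0×3600 + 9×60 + 36) × 30 + 23 = 17303.
Real time: 17303 / (30) = 17303/30 s.
Target frame: (17303/30) × (50) = 86515/3 ≈ 28838.333 → 28838.
At 50 labels/s: frame 28838 → 00:09:36:38.

00:09:36:38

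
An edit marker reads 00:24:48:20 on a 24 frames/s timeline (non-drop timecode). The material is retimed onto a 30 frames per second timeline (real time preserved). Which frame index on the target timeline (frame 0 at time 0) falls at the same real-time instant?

frame 44665

Source frame index: (0×3600 + 24×60 + 48) × 24 + 20 = 35732.
Real time: 35732 / (24) = 8933/6 s.
Target frame: (8933/6) × (30) = 44665.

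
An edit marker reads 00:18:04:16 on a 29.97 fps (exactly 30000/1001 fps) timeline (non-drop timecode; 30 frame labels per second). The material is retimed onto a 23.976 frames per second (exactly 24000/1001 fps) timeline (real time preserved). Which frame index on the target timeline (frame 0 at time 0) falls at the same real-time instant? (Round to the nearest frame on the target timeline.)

frame 26029

Source frame index: (0×3600 + 18×60 + 4) × 30 + 16 = 32536.
Real time: 32536 / (30000/1001) = 4071067/3750 s.
Target frame: (4071067/3750) × (24000/1001) = 130144/5 ≈ 26028.800 → 26029.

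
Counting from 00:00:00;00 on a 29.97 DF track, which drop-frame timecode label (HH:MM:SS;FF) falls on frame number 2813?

Each 10-minute DF block holds 10 × 60 × 30 − 9 × 2 = 17982 frames. 2813 ÷ 17982 → 0 full blocks, remainder 2813.
Within the partial block the first minute is 1800 frames and each further minute 1798, so 1 further minute boundary passed. Total skipped labels = 18 × 0 + 2 × 1 = 2.
Non-drop label index = 2813 + 2 = 2815; at 30 labels/s that is 00:01:33:25, i.e. DF 00:01:33;25.

00:01:33;25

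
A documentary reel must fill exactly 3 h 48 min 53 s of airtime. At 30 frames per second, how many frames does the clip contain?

411990 frames

3 h 48 min 53 s = 13733 s.
Frames = 13733 × 30 = 411990.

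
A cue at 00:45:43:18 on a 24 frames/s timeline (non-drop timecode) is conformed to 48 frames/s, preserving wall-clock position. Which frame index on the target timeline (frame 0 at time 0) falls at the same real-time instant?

frame 131700

Source frame index: (0×3600 + 45×60 + 43) × 24 + 18 = 65850.
Real time: 65850 / (24) = 10975/4 s.
Target frame: (10975/4) × (48) = 131700.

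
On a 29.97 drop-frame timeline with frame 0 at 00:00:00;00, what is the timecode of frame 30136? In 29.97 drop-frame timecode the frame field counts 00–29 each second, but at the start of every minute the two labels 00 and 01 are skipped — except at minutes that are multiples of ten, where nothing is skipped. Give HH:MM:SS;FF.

Each 10-minute DF block holds 10 × 60 × 30 − 9 × 2 = 17982 frames. 30136 ÷ 17982 → 1 full block, remainder 12154.
Within the partial block the first minute is 1800 frames and each further minute 1798, so 6 further minute boundaries passed. Total skipped labels = 18 × 1 + 2 × 6 = 30.
Non-drop label index = 30136 + 30 = 30166; at 30 labels/s that is 00:16:45:16, i.e. DF 00:16:45;16.

00:16:45;16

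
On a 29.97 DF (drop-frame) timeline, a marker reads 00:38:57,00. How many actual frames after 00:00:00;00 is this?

As if non-drop at 30 labels/s: (0 × 3600 + 38 × 60 + 57) × 30 + 0 = 70110.
Minute boundaries passed: 38; those not divisible by 10: 38 − 3 = 35; dropped labels = 2 × 35 = 70.
Actual frame index = 70110 − 70 = 70040.

70040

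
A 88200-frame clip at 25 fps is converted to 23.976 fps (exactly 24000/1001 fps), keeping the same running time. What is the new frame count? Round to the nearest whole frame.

84587 frames

Frames at target rate = 88200 × (24000/1001) / (25) = 12096000/143 ≈ 84587.413.
Nearest whole frame: 84587.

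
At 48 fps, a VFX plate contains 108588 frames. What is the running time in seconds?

2262.25 seconds

Running time = 108588 / (48) = 2262.25 s.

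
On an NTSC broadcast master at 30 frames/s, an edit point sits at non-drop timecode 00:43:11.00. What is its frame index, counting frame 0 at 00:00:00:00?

frame 77730

Total seconds to the label: (0 × 3600 + 43 × 60 + 11) = 2591.
Frame index = 2591 × 30 + 0 = 77730.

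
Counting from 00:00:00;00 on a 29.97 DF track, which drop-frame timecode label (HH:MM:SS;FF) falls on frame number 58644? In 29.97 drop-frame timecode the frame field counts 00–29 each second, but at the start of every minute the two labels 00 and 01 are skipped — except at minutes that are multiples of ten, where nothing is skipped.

00:32:36;22

Ten DF minutes hold 17982 frames, so frame 58644 lies in block 3 (frames 53946–71927) with 4698 frames into that block.
The block's first minute is 1800 frames and the rest 1798 each; 4698 frames reaches minute 2, so 3 × 18 + 2 × 2 = 58 labels have been skipped so far.
Adding those back, label number 58644 + 58 = 58702 at 30 labels/s is 1956 s + 22 f = 0 h 32 min 36 s frame 22, i.e. 00:32:36;22.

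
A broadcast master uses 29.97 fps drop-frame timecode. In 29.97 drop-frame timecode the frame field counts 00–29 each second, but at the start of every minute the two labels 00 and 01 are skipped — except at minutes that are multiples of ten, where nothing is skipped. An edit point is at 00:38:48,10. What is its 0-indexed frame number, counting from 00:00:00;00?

69780

Complete 10-minute blocks: 3, each 17982 frames → 53946.
Remaining 8 whole minutes in the current block: 1800 + 7 × 1798 = 14386 frames.
Within the current minute: 48 × 30 + 10 − 2 = 1448 (labels ;00/;01 skipped at this minute). Total = 53946 + 14386 + 1448 = 69780.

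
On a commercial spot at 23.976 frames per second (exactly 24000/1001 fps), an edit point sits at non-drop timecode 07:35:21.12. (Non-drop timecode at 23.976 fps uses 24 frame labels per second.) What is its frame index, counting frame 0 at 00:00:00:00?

Total seconds to the label: (7 × 3600 + 35 × 60 + 21) = 27321.
Frame index = 27321 × 24 + 12 = 655716.

frame 655716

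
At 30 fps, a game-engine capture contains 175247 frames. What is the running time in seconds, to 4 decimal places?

5841.5667 seconds

Running time = 175247 × 1/30 = 175247/30 s ≈ 5841.5667 s.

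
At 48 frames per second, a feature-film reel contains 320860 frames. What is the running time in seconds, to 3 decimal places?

Running time = 320860 × 1/48 = 80215/12 s ≈ 6684.583 s.

6684.583 seconds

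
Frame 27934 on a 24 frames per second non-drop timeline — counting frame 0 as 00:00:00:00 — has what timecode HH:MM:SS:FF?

27934 ÷ 24 = 1163 full seconds, remainder 22 frames.
1163 s = 0 h 19 min 23 s.
Timecode: 00:19:23:22.

00:19:23:22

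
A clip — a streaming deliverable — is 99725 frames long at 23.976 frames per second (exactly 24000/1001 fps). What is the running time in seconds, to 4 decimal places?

Running time = 99725 × 1001/24000 = 3992989/960 s ≈ 4159.3635 s.

4159.3635 seconds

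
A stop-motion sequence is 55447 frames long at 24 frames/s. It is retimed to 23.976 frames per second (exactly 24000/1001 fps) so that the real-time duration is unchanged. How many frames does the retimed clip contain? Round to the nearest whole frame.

55392 frames

Frames at target rate = 55447 × (24000/1001) / (24) = 7921000/143 ≈ 55391.608.
Nearest whole frame: 55392.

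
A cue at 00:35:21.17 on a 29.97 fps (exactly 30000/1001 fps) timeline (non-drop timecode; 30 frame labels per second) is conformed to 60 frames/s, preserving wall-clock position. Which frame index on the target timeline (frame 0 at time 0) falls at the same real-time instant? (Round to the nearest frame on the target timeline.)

frame 127421

Source frame index: (0×3600 + 35×60 + 21) × 30 + 17 = 63647.
Real time: 63647 / (30000/1001) = 63710647/30000 s.
Target frame: (63710647/30000) × (60) = 63710647/500 ≈ 127421.294 → 127421.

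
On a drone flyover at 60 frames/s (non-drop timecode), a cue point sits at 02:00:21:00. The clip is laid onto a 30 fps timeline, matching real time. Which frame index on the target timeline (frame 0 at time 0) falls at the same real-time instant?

frame 216630

Source frame index: (2×3600 + 0×60 + 21) × 60 + 0 = 433260.
Real time: 433260 / (60) = 7221 s.
Target frame: (7221) × (30) = 216630.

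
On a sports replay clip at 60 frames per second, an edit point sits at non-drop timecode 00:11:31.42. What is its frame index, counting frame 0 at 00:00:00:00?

Total seconds to the label: (0 × 3600 + 11 × 60 + 31) = 691.
Frame index = 691 × 60 + 42 = 41502.

41502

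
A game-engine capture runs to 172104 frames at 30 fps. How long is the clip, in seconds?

5736.8 seconds

Running time = 172104 / (30) = 5736.8 s.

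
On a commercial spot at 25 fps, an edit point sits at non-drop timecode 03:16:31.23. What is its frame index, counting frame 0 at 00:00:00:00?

Total seconds to the label: (3 × 3600 + 16 × 60 + 31) = 11791.
Frame index = 11791 × 25 + 23 = 294798.

294798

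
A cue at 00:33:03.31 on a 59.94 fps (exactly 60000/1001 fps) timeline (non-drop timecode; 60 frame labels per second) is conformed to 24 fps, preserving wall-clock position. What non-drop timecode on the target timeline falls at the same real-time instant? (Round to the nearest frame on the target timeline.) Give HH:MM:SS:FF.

Source frame index: (0×3600 + 33×60 + 3) × 60 + 31 = 119011.
Real time: 119011 / (60000/1001) = 119130011/60000 s.
Target frame: (119130011/60000) × (24) = 119130011/2500 ≈ 47652.004 → 47652.
At 24 labels/s: frame 47652 → 00:33:05:12.

00:33:05:12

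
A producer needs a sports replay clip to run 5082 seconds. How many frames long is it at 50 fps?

254100 frames

Frames = 5082 × 50 = 254100.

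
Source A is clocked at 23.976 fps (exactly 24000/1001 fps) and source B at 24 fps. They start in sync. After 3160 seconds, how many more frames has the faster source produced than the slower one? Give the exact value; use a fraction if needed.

A emits 24000/1001 × 3160 = 75840000/1001 frames; B emits 24 × 3160 = 75840.
Difference = 75840/1001 frames (≈ 75.7642); B is ahead of A.

75840/1001 frames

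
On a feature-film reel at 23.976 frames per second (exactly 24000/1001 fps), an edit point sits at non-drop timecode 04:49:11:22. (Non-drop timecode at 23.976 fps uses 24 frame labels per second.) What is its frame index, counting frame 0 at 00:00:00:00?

416446

Total seconds to the label: (4 × 3600 + 49 × 60 + 11) = 17351.
Frame index = 17351 × 24 + 22 = 416446.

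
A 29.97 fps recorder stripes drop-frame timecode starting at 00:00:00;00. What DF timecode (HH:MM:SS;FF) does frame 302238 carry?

02:48:04;22

Ten DF minutes hold 17982 frames, so frame 302238 lies in block 16 (frames 287712–305693) with 14526 frames into that block.
The block's first minute is 1800 frames and the rest 1798 each; 14526 frames reaches minute 8, so 16 × 18 + 8 × 2 = 304 labels have been skipped so far.
Adding those back, label number 302238 + 304 = 302542 at 30 labels/s is 10084 s + 22 f = 2 h 48 min 4 s frame 22, i.e. 02:48:04;22.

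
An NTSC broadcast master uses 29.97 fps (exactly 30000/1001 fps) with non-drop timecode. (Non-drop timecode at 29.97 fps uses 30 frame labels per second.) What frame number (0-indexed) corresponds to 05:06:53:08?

frame 552398

Total seconds to the label: (5 × 3600 + 6 × 60 + 53) = 18413.
Frame index = 18413 × 30 + 8 = 552398.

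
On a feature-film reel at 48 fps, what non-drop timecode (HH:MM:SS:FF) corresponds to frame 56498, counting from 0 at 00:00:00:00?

56498 ÷ 48 = 1177 full seconds, remainder 2 frames.
1177 s = 0 h 19 min 37 s.
Timecode: 00:19:37:02.

00:19:37:02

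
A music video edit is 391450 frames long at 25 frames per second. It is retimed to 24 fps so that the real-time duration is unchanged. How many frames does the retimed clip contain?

Target frames = source frames × (target rate / source rate) = 391450 × (24)/(25) = 391450 × 24/25 = 375792.

375792 frames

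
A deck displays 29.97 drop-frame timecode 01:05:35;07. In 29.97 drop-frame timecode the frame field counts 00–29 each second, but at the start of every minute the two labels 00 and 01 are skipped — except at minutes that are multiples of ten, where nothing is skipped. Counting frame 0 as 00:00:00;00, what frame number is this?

117939

Complete 10-minute blocks: 6, each 17982 frames → 107892.
Remaining 5 whole minutes in the current block: 1800 + 4 × 1798 = 8992 frames.
Within the current minute: 35 × 30 + 7 − 2 = 1055 (labels ;00/;01 skipped at this minute). Total = 107892 + 8992 + 1055 = 117939.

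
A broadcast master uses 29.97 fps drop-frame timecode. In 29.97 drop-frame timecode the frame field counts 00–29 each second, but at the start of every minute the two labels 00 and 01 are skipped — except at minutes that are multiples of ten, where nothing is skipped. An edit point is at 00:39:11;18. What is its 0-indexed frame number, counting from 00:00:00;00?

70476

Complete 10-minute blocks: 3, each 17982 frames → 53946.
Remaining 9 whole minutes in the current block: 1800 + 8 × 1798 = 16184 frames.
Within the current minute: 11 × 30 + 18 − 2 = 346 (labels ;00/;01 skipped at this minute). Total = 53946 + 16184 + 346 = 70476.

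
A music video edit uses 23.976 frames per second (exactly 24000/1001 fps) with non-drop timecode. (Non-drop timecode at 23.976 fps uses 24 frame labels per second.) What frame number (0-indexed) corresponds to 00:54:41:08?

frame 78752

Total seconds to the label: (0 × 3600 + 54 × 60 + 41) = 3281.
Frame index = 3281 × 24 + 8 = 78752.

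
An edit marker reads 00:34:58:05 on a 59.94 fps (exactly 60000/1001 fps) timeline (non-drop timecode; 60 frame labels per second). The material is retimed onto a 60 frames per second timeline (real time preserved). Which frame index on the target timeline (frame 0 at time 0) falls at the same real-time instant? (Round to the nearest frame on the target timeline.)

Source frame index: (0×3600 + 34×60 + 58) × 60 + 5 = 125885.
Real time: 125885 / (60000/1001) = 25202177/12000 s.
Target frame: (25202177/12000) × (60) = 25202177/200 ≈ 126010.885 → 126011.

frame 126011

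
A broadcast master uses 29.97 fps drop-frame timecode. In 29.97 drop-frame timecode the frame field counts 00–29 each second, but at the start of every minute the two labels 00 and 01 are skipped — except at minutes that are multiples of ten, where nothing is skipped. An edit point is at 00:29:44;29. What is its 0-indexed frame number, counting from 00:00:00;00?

Complete 10-minute blocks: 2, each 17982 frames → 35964.
Remaining 9 whole minutes in the current block: 1800 + 8 × 1798 = 16184 frames.
Within the current minute: 44 × 30 + 29 − 2 = 1347 (labels ;00/;01 skipped at this minute). Total = 35964 + 16184 + 1347 = 53495.

53495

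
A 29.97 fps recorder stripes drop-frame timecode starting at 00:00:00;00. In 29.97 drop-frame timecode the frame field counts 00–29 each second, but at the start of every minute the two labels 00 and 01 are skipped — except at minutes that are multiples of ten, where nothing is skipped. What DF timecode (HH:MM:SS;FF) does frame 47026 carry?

00:26:09;04

Ten DF minutes hold 17982 frames, so frame 47026 lies in block 2 (frames 35964–53945) with 11062 frames into that block.
The block's first minute is 1800 frames and the rest 1798 each; 11062 frames reaches minute 6, so 2 × 18 + 6 × 2 = 48 labels have been skipped so far.
Adding those back, label number 47026 + 48 = 47074 at 30 labels/s is 1569 s + 4 f = 0 h 26 min 9 s frame 4, i.e. 00:26:09;04.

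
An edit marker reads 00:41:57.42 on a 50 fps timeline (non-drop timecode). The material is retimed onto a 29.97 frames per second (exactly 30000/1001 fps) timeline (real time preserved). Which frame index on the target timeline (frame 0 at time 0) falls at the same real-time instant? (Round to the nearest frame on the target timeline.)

frame 75460

Source frame index: (0×3600 + 41×60 + 57) × 50 + 42 = 125892.
Real time: 125892 / (50) = 62946/25 s.
Target frame: (62946/25) × (30000/1001) = 5810400/77 ≈ 75459.740 → 75460.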